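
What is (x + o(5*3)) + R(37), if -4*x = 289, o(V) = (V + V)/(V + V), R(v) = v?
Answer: -137/4 ≈ -34.250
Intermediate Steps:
o(V) = 1 (o(V) = (2*V)/((2*V)) = (2*V)*(1/(2*V)) = 1)
x = -289/4 (x = -¼*289 = -289/4 ≈ -72.250)
(x + o(5*3)) + R(37) = (-289/4 + 1) + 37 = -285/4 + 37 = -137/4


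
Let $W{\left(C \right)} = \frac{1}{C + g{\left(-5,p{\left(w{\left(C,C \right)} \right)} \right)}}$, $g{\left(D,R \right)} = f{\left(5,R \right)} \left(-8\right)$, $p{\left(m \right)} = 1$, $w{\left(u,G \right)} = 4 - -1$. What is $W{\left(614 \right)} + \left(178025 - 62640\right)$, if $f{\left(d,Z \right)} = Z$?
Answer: $\frac{69923311}{606} \approx 1.1539 \cdot 10^{5}$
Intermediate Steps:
$w{\left(u,G \right)} = 5$ ($w{\left(u,G \right)} = 4 + 1 = 5$)
$g{\left(D,R \right)} = - 8 R$ ($g{\left(D,R \right)} = R \left(-8\right) = - 8 R$)
$W{\left(C \right)} = \frac{1}{-8 + C}$ ($W{\left(C \right)} = \frac{1}{C - 8} = \frac{1}{-8 + C}$)
$W{\left(614 \right)} + \left(178025 - 62640\right) = \frac{1}{-8 + 614} + \left(178025 - 62640\right) = \frac{1}{606} + \left(178025 - 62640\right) = \frac{1}{606} + 115385 = \frac{69923311}{606}$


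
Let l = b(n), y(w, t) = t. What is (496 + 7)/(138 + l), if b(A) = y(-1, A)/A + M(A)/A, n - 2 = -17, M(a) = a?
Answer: 503/140 ≈ 3.5929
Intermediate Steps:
n = -15 (n = 2 - 17 = -15)
b(A) = 2 (b(A) = A/A + A/A = 1 + 1 = 2)
l = 2
(496 + 7)/(138 + l) = (496 + 7)/(138 + 2) = 503/140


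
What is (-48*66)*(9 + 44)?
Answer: -167904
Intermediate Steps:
(-48*66)*(9 + 44) = -3168*53 = -167904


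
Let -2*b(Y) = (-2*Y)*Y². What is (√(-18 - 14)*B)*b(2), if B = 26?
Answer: 832*I*√2 ≈ 1176.6*I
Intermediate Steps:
b(Y) = Y³ (b(Y) = -(-2*Y)*Y²/2 = -(-1)*Y³ = Y³)
(√(-18 - 14)*B)*b(2) = (√(-18 - 14)*26)*2³ = (√(-32)*26)*8 = ((4*I*√2)*26)*8 = (104*I*√2)*8 = 832*I*√2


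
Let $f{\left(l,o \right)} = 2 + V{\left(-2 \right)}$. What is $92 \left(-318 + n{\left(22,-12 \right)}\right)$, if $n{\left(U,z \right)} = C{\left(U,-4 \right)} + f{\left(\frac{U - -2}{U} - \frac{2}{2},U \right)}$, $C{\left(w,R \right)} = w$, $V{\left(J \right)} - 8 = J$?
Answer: $-26496$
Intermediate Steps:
$V{\left(J \right)} = 8 + J$
$f{\left(l,o \right)} = 8$ ($f{\left(l,o \right)} = 2 + \left(8 - 2\right) = 2 + 6 = 8$)
$n{\left(U,z \right)} = 8 + U$ ($n{\left(U,z \right)} = U + 8 = 8 + U$)
$92 \left(-318 + n{\left(22,-12 \right)}\right) = 92 \left(-318 + \left(8 + 22\right)\right) = 92 \left(-318 + 30\right) = 92 \left(-288\right) = -26496$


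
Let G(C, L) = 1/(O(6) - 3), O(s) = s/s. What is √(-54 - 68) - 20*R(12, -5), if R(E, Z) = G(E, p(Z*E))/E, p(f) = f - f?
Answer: ⅚ + I*√122 ≈ 0.83333 + 11.045*I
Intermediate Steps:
p(f) = 0
O(s) = 1
G(C, L) = -½ (G(C, L) = 1/(1 - 3) = 1/(-2) = -½)
R(E, Z) = -1/(2*E)
√(-54 - 68) - 20*R(12, -5) = √(-54 - 68) - (-10)/12 = √(-122) - (-10)/12 = I*√122 - 20*(-1/24) = I*√122 + ⅚ = ⅚ + I*√122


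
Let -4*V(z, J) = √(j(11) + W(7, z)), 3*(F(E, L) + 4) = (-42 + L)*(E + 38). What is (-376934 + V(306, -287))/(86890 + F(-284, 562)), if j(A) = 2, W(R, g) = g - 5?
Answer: -188467/22123 - √303/176984 ≈ -8.5191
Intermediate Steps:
F(E, L) = -4 + (-42 + L)*(38 + E)/3 (F(E, L) = -4 + ((-42 + L)*(E + 38))/3 = -4 + ((-42 + L)*(38 + E))/3 = -4 + (-42 + L)*(38 + E)/3)
W(R, g) = -5 + g
V(z, J) = -√(-3 + z)/4 (V(z, J) = -√(2 + (-5 + z))/4 = -√(-3 + z)/4)
(-376934 + V(306, -287))/(86890 + F(-284, 562)) = (-376934 - √(-3 + 306)/4)/(86890 + (-536 - 14*(-284) + (38/3)*562 + (⅓)*(-284)*562)) = (-376934 - √303/4)/(86890 + (-536 + 3976 + 21356/3 - 159608/3)) = (-376934 - √303/4)/(86890 - 42644) = (-376934 - √303/4)/44246 = (-376934 - √303/4)*(1/44246) = -188467/22123 - √303/176984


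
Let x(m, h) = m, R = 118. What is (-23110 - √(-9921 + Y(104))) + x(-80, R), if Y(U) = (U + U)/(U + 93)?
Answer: -23190 - I*√384983113/197 ≈ -23190.0 - 99.599*I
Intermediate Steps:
Y(U) = 2*U/(93 + U) (Y(U) = (2*U)/(93 + U) = 2*U/(93 + U))
(-23110 - √(-9921 + Y(104))) + x(-80, R) = (-23110 - √(-9921 + 2*104/(93 + 104))) - 80 = (-23110 - √(-9921 + 2*104/197)) - 80 = (-23110 - √(-9921 + 2*104*(1/197))) - 80 = (-23110 - √(-9921 + 208/197)) - 80 = (-23110 - √(-1954229/197)) - 80 = (-23110 - I*√384983113/197) - 80 = -23190 - I*√384983113/197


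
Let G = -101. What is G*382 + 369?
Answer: -38213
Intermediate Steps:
G*382 + 369 = -101*382 + 369 = -38582 + 369 = -38213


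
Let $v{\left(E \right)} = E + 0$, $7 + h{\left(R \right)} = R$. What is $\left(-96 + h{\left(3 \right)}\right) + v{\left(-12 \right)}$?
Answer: $-112$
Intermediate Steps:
$h{\left(R \right)} = -7 + R$
$v{\left(E \right)} = E$
$\left(-96 + h{\left(3 \right)}\right) + v{\left(-12 \right)} = \left(-96 + \left(-7 + 3\right)\right) - 12 = \left(-96 - 4\right) - 12 = -100 - 12 = -112$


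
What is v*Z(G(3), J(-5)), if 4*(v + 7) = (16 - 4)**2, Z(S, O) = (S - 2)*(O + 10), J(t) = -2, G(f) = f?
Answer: 232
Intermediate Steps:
Z(S, O) = (-2 + S)*(10 + O)
v = 29 (v = -7 + (16 - 4)**2/4 = -7 + (1/4)*12**2 = -7 + (1/4)*144 = -7 + 36 = 29)
v*Z(G(3), J(-5)) = 29*(-20 - 2*(-2) + 10*3 - 2*3) = 29*(-20 + 4 + 30 - 6) = 29*8 = 232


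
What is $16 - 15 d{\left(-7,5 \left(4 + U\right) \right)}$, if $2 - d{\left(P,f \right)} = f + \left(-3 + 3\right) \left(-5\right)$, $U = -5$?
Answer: $-89$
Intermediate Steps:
$d{\left(P,f \right)} = 2 - f$ ($d{\left(P,f \right)} = 2 - \left(f + \left(-3 + 3\right) \left(-5\right)\right) = 2 - \left(f + 0 \left(-5\right)\right) = 2 - \left(f + 0\right) = 2 - f$)
$16 - 15 d{\left(-7,5 \left(4 + U\right) \right)} = 16 - 15 \left(2 - 5 \left(4 - 5\right)\right) = 16 - 15 \left(2 - 5 \left(-1\right)\right) = 16 - 15 \left(2 - -5\right) = 16 - 15 \left(2 + 5\right) = 16 - 105 = -89$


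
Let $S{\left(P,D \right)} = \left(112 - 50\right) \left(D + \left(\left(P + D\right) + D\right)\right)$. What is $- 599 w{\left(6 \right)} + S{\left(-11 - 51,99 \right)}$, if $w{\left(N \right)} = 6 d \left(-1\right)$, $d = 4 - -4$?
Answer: $43322$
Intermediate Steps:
$d = 8$ ($d = 4 + 4 = 8$)
$w{\left(N \right)} = -48$ ($w{\left(N \right)} = 6 \cdot 8 \left(-1\right) = 48 \left(-1\right) = -48$)
$S{\left(P,D \right)} = 62 P + 186 D$ ($S{\left(P,D \right)} = 62 \left(D + \left(\left(D + P\right) + D\right)\right) = 62 \left(D + \left(P + 2 D\right)\right) = 62 \left(P + 3 D\right) = 62 P + 186 D$)
$- 599 w{\left(6 \right)} + S{\left(-11 - 51,99 \right)} = \left(-599\right) \left(-48\right) + \left(62 \left(-11 - 51\right) + 186 \cdot 99\right) = 28752 + \left(62 \left(-62\right) + 18414\right) = 28752 + \left(-3844 + 18414\right) = 28752 + 14570 = 43322$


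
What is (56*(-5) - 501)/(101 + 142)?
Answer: -781/243 ≈ -3.2140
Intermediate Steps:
(56*(-5) - 501)/(101 + 142) = (-280 - 501)/243 = -781*1/243 = -781/243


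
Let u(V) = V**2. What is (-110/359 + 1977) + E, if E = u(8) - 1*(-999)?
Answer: 1091250/359 ≈ 3039.7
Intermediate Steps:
E = 1063 (E = 8**2 - 1*(-999) = 64 + 999 = 1063)
(-110/359 + 1977) + E = (-110/359 + 1977) + 1063 = 709633/359 + 1063 = 1091250/359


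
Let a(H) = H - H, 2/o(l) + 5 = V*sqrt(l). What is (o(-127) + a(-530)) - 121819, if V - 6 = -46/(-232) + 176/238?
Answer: -142475829421820453/1169569833247 - 2643990552*I*sqrt(127)/1169569833247 ≈ -1.2182e+5 - 0.025476*I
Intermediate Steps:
V = 95769/13804 (V = 6 + (-46/(-232) + 176/238) = 6 + (-46*(-1/232) + 176*(1/238)) = 6 + (23/116 + 88/119) = 6 + 12945/13804 = 95769/13804 ≈ 6.9378)
o(l) = 2/(-5 + 95769*sqrt(l)/13804)
a(H) = 0
(o(-127) + a(-530)) - 121819 = (27608/(-69020 + 95769*sqrt(-127)) + 0) - 121819 = (27608/(-69020 + 95769*(I*sqrt(127))) + 0) - 121819 = (27608/(-69020 + 95769*I*sqrt(127)) + 0) - 121819 = 27608/(-69020 + 95769*I*sqrt(127)) - 121819 = -121819 + 27608/(-69020 + 95769*I*sqrt(127))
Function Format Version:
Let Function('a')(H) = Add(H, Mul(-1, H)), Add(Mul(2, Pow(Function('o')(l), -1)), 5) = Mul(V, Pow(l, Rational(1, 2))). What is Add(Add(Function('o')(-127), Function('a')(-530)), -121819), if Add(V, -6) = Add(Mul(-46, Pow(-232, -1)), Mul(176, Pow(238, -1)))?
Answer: Add(Rational(-142475829421820453, 1169569833247), Mul(Rational(-2643990552, 1169569833247), I, Pow(127, Rational(1, 2)))) ≈ Add(-1.2182e+5, Mul(-0.025476, I))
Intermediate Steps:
V = Rational(95769, 13804) (V = Add(6, Add(Mul(-46, Pow(-232, -1)), Mul(176, Pow(238, -1)))) = Add(6, Add(Mul(-46, Rational(-1, 232)), Mul(176, Rational(1, 238)))) = Add(6, Add(Rational(23, 116), Rational(88, 119))) = Add(6, Rational(12945, 13804)) = Rational(95769, 13804) ≈ 6.9378)
Function('o')(l) = Mul(2, Pow(Add(-5, Mul(Rational(95769, 13804), Pow(l, Rational(1, 2)))), -1))
Function('a')(H) = 0
Add(Add(Function('o')(-127), Function('a')(-530)), -121819) = Add(Add(Mul(27608, Pow(Add(-69020, Mul(95769, Pow(-127, Rational(1, 2)))), -1)), 0), -121819) = Add(Add(Mul(27608, Pow(Add(-69020, Mul(95769, Mul(I, Pow(127, Rational(1, 2))))), -1)), 0), -121819) = Add(Add(Mul(27608, Pow(Add(-69020, Mul(95769, I, Pow(127, Rational(1, 2)))), -1)), 0), -121819) = Add(Mul(27608, Pow(Add(-69020, Mul(95769, I, Pow(127, Rational(1, 2)))), -1)), -121819) = Add(-121819, Mul(27608, Pow(Add(-69020, Mul(95769, I, Pow(127, Rational(1, 2)))), -1)))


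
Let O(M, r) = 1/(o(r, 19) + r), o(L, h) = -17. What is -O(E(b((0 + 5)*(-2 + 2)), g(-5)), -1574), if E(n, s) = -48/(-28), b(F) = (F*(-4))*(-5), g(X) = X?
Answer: 1/1591 ≈ 0.00062854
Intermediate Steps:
b(F) = 20*F (b(F) = -4*F*(-5) = 20*F)
E(n, s) = 12/7 (E(n, s) = -48*(-1/28) = 12/7)
O(M, r) = 1/(-17 + r)
-O(E(b((0 + 5)*(-2 + 2)), g(-5)), -1574) = -1/(-17 - 1574) = -1/(-1591) = -1*(-1/1591) = 1/1591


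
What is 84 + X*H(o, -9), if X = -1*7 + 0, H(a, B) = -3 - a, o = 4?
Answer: 133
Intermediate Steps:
X = -7 (X = -7 + 0 = -7)
84 + X*H(o, -9) = 84 - 7*(-3 - 1*4) = 84 - 7*(-3 - 4) = 84 - 7*(-7) = 84 + 49 = 133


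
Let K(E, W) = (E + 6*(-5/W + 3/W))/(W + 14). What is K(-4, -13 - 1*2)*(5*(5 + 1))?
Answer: 96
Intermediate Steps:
K(E, W) = (E - 12/W)/(14 + W) (K(E, W) = (E + 6*(-2/W))/(14 + W) = (E - 12/W)/(14 + W))
K(-4, -13 - 1*2)*(5*(5 + 1)) = ((-12 - 4*(-13 - 1*2))/((-13 - 1*2)*(14 + (-13 - 1*2))))*(5*(5 + 1)) = ((-12 - 4*(-13 - 2))/((-13 - 2)*(14 + (-13 - 2))))*(5*6) = ((-12 - 4*(-15))/((-15)*(14 - 15)))*30 = -1/15*(-12 + 60)/(-1)*30 = -1/15*(-1)*48*30 = (16/5)*30 = 96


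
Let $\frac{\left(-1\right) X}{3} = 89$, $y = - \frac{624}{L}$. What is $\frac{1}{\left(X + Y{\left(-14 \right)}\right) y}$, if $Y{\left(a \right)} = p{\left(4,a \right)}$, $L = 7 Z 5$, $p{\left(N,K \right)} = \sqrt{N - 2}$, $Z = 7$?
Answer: $\frac{21805}{14827696} + \frac{245 \sqrt{2}}{44483088} \approx 0.0014783$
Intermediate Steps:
$p{\left(N,K \right)} = \sqrt{-2 + N}$
$L = 245$ ($L = 7 \cdot 7 \cdot 5 = 49 \cdot 5 = 245$)
$Y{\left(a \right)} = \sqrt{2}$ ($Y{\left(a \right)} = \sqrt{-2 + 4} = \sqrt{2}$)
$y = - \frac{624}{245} \approx -2.5469$
$X = -267$ ($X = \left(-3\right) 89 = -267$)
$\frac{1}{\left(X + Y{\left(-14 \right)}\right) y} = \frac{1}{\left(-267 + \sqrt{2}\right) \left(- \frac{624}{245}\right)} = \frac{1}{-267 + \sqrt{2}} \left(- \frac{245}{624}\right) = - \frac{245}{624 \left(-267 + \sqrt{2}\right)}$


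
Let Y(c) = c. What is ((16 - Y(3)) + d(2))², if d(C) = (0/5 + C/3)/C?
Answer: 1600/9 ≈ 177.78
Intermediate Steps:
d(C) = ⅓ (d(C) = (0*(⅕) + C*(⅓))/C = (0 + C/3)/C = (C/3)/C = ⅓)
((16 - Y(3)) + d(2))² = ((16 - 1*3) + ⅓)² = ((16 - 3) + ⅓)² = (13 + ⅓)² = (40/3)² = 1600/9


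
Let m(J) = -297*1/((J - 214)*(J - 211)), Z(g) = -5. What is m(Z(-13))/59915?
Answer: -11/104971080 ≈ -1.0479e-7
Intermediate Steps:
m(J) = -297/((-214 + J)*(-211 + J)) (m(J) = -297*1/((-214 + J)*(-211 + J)) = -297/((-214 + J)*(-211 + J)))
m(Z(-13))/59915 = -297/(45154 + (-5)² - 425*(-5))/59915 = -297/(45154 + 25 + 2125)*(1/59915) = -297/47304*(1/59915) = -297*1/47304*(1/59915) = -11/1752*1/59915 = -11/104971080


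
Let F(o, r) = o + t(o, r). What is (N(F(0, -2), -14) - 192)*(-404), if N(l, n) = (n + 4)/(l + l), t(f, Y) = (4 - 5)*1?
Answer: 75548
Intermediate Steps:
t(f, Y) = -1 (t(f, Y) = -1*1 = -1)
F(o, r) = -1 + o (F(o, r) = o - 1 = -1 + o)
N(l, n) = (4 + n)/(2*l) (N(l, n) = (4 + n)/((2*l)) = (4 + n)*(1/(2*l)) = (4 + n)/(2*l))
(N(F(0, -2), -14) - 192)*(-404) = ((4 - 14)/(2*(-1 + 0)) - 192)*(-404) = ((1/2)*(-10)/(-1) - 192)*(-404) = ((1/2)*(-1)*(-10) - 192)*(-404) = (5 - 192)*(-404) = -187*(-404) = 75548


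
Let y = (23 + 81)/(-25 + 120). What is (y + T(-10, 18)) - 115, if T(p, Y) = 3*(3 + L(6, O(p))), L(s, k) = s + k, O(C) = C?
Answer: -11106/95 ≈ -116.91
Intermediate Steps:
L(s, k) = k + s
T(p, Y) = 27 + 3*p (T(p, Y) = 3*(3 + (p + 6)) = 3*(3 + (6 + p)) = 3*(9 + p) = 27 + 3*p)
y = 104/95 ≈ 1.0947
(y + T(-10, 18)) - 115 = (104/95 + (27 + 3*(-10))) - 115 = (104/95 + (27 - 30)) - 115 = (104/95 - 3) - 115 = -181/95 - 115 = -11106/95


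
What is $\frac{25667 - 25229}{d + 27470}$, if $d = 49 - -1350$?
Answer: $\frac{146}{9623} \approx 0.015172$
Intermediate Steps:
$d = 1399$ ($d = 49 + 1350 = 1399$)
$\frac{25667 - 25229}{d + 27470} = \frac{25667 - 25229}{1399 + 27470} = \frac{438}{28869} = 438 \cdot \frac{1}{28869} = \frac{146}{9623}$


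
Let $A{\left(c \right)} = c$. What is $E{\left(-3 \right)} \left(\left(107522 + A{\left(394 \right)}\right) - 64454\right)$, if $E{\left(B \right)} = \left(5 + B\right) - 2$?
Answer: $0$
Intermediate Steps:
$E{\left(B \right)} = 3 + B$
$E{\left(-3 \right)} \left(\left(107522 + A{\left(394 \right)}\right) - 64454\right) = \left(3 - 3\right) \left(\left(107522 + 394\right) - 64454\right) = 0 \left(107916 - 64454\right) = 0 \cdot 43462 = 0$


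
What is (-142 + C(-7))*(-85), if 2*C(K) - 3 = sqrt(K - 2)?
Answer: 23885/2 - 255*I/2 ≈ 11943.0 - 127.5*I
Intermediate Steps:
C(K) = 3/2 + sqrt(-2 + K)/2 (C(K) = 3/2 + sqrt(K - 2)/2 = 3/2 + sqrt(-2 + K)/2)
(-142 + C(-7))*(-85) = (-142 + (3/2 + sqrt(-2 - 7)/2))*(-85) = (-142 + (3/2 + sqrt(-9)/2))*(-85) = (-142 + (3/2 + (3*I)/2))*(-85) = (-142 + (3/2 + 3*I/2))*(-85) = (-281/2 + 3*I/2)*(-85) = 23885/2 - 255*I/2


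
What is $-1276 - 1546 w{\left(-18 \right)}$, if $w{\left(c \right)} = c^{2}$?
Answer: $-502180$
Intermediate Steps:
$-1276 - 1546 w{\left(-18 \right)} = -1276 - 1546 \left(-18\right)^{2} = -1276 - 500904 = -502180$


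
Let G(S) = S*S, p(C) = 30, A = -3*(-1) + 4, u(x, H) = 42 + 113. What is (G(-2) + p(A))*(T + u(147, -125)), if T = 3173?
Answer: 113152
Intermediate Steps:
u(x, H) = 155
A = 7 (A = 3 + 4 = 7)
G(S) = S²
(G(-2) + p(A))*(T + u(147, -125)) = ((-2)² + 30)*(3173 + 155) = (4 + 30)*3328 = 34*3328 = 113152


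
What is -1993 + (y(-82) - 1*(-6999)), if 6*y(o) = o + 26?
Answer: 14990/3 ≈ 4996.7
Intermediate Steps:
y(o) = 13/3 + o/6 (y(o) = (o + 26)/6 = (26 + o)/6 = 13/3 + o/6)
-1993 + (y(-82) - 1*(-6999)) = -1993 + ((13/3 + (⅙)*(-82)) - 1*(-6999)) = -1993 + ((13/3 - 41/3) + 6999) = -1993 + (-28/3 + 6999) = -1993 + 20969/3 = 14990/3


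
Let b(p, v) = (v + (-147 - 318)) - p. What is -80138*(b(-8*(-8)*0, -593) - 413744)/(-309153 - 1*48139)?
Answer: -8310350669/89323 ≈ -93037.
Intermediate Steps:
b(p, v) = -465 + v - p (b(p, v) = (v - 465) - p = (-465 + v) - p = -465 + v - p)
-80138*(b(-8*(-8)*0, -593) - 413744)/(-309153 - 1*48139) = -80138*((-465 - 593 - (-8*(-8))*0) - 413744)/(-309153 - 1*48139) = -80138*((-465 - 593 - 64*0) - 413744)/(-309153 - 48139) = -80138/((-357292/((-465 - 593 - 1*0) - 413744))) = -80138/((-357292/((-465 - 593 + 0) - 413744))) = -80138/((-357292/(-1058 - 413744))) = -80138/((-357292/(-414802))) = -80138/((-357292*(-1/414802))) = -80138/178646/207401 = -80138*207401/178646 = -8310350669/89323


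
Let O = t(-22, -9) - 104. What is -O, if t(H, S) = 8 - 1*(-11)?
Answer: 85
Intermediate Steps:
t(H, S) = 19 (t(H, S) = 8 + 11 = 19)
O = -85 (O = 19 - 104 = -85)
-O = -1*(-85) = 85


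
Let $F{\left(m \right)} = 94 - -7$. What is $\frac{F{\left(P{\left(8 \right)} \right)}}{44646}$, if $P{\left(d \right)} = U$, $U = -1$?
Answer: $\frac{101}{44646} \approx 0.0022622$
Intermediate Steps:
$P{\left(d \right)} = -1$
$F{\left(m \right)} = 101$ ($F{\left(m \right)} = 94 + 7 = 101$)
$\frac{F{\left(P{\left(8 \right)} \right)}}{44646} = \frac{101}{44646}$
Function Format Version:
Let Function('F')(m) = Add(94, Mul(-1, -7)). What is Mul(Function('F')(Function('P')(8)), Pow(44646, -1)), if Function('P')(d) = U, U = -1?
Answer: Rational(101, 44646) ≈ 0.0022622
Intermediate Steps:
Function('P')(d) = -1
Function('F')(m) = 101 (Function('F')(m) = Add(94, 7) = 101)
Mul(Function('F')(Function('P')(8)), Pow(44646, -1)) = Mul(101, Pow(44646, -1)) = Mul(101, Rational(1, 44646)) = Rational(101, 44646)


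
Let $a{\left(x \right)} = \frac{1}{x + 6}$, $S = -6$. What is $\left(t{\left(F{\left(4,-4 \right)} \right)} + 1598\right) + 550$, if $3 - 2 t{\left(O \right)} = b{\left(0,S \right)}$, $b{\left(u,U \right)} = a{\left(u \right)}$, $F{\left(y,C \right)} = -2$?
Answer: $\frac{25793}{12} \approx 2149.4$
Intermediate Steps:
$a{\left(x \right)} = \frac{1}{6 + x}$
$b{\left(u,U \right)} = \frac{1}{6 + u}$
$t{\left(O \right)} = \frac{17}{12}$ ($t{\left(O \right)} = \frac{3}{2} - \frac{1}{2 \left(6 + 0\right)} = \frac{3}{2} - \frac{1}{2 \cdot 6} = \frac{3}{2} - \frac{1}{12} = \frac{17}{12}$)
$\left(t{\left(F{\left(4,-4 \right)} \right)} + 1598\right) + 550 = \left(\frac{17}{12} + 1598\right) + 550 = \frac{19193}{12} + 550 = \frac{25793}{12}$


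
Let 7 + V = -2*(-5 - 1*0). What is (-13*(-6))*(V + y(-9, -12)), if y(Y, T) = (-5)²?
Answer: 2184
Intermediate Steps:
V = 3 (V = -7 - 2*(-5 - 1*0) = -7 - 2*(-5 + 0) = -7 - 2*(-5) = -7 + 10 = 3)
y(Y, T) = 25
(-13*(-6))*(V + y(-9, -12)) = (-13*(-6))*(3 + 25) = 78*28 = 2184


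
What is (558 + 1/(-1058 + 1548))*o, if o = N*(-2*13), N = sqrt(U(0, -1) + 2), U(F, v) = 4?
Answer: -3554473*sqrt(6)/245 ≈ -35537.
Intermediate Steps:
N = sqrt(6) (N = sqrt(4 + 2) = sqrt(6) ≈ 2.4495)
o = -26*sqrt(6) (o = sqrt(6)*(-2*13) = sqrt(6)*(-26) = -26*sqrt(6) ≈ -63.687)
(558 + 1/(-1058 + 1548))*o = (558 + 1/(-1058 + 1548))*(-26*sqrt(6)) = (558 + 1/490)*(-26*sqrt(6)) = 273421*(-26*sqrt(6))/490 = -3554473*sqrt(6)/245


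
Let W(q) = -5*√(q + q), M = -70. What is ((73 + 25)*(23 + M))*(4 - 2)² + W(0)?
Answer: -18424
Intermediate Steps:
W(q) = -5*√2*√q
((73 + 25)*(23 + M))*(4 - 2)² + W(0) = ((73 + 25)*(23 - 70))*(4 - 2)² - 5*√2*√0 = (98*(-47))*2² - 5*√2*0 = -4606*4 + 0 = -18424 + 0 = -18424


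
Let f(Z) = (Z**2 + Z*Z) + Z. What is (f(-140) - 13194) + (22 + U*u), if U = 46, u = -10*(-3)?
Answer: 27268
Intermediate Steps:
u = 30
f(Z) = Z + 2*Z**2 (f(Z) = (Z**2 + Z**2) + Z = 2*Z**2 + Z = Z + 2*Z**2)
(f(-140) - 13194) + (22 + U*u) = (-140*(1 + 2*(-140)) - 13194) + (22 + 46*30) = (-140*(1 - 280) - 13194) + (22 + 1380) = (-140*(-279) - 13194) + 1402 = (39060 - 13194) + 1402 = 25866 + 1402 = 27268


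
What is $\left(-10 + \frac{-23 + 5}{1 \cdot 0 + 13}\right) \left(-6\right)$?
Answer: $\frac{888}{13} \approx 68.308$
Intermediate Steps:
$\left(-10 + \frac{-23 + 5}{1 \cdot 0 + 13}\right) \left(-6\right) = \left(-10 - \frac{18}{0 + 13}\right) \left(-6\right) = \left(-10 - \frac{18}{13}\right) \left(-6\right) = \left(- \frac{148}{13}\right) \left(-6\right) = \frac{888}{13}$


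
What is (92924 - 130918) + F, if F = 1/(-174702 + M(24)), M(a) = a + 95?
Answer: -6633106503/174583 ≈ -37994.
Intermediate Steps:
M(a) = 95 + a
F = -1/174583 (F = 1/(-174702 + (95 + 24)) = 1/(-174702 + 119) = 1/(-174583) = -1/174583 ≈ -5.7279e-6)
(92924 - 130918) + F = (92924 - 130918) - 1/174583 = -37994 - 1/174583 = -6633106503/174583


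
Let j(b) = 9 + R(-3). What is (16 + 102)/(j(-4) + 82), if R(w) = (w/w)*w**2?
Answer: 59/50 ≈ 1.1800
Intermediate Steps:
R(w) = w**2 (R(w) = 1*w**2 = w**2)
j(b) = 18 (j(b) = 9 + (-3)**2 = 9 + 9 = 18)
(16 + 102)/(j(-4) + 82) = (16 + 102)/(18 + 82) = 118/100 = 118*(1/100) = 59/50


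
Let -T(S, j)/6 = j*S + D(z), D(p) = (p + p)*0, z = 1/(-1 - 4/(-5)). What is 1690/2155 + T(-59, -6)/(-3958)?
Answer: 1126624/852949 ≈ 1.3209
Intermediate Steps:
z = -5 (z = 1/(-1 - 4*(-1/5)) = 1/(-1 + 4/5) = 1/(-1/5) = -5)
D(p) = 0 (D(p) = (2*p)*0 = 0)
T(S, j) = -6*S*j (T(S, j) = -6*(j*S + 0) = -6*(S*j + 0) = -6*S*j)
1690/2155 + T(-59, -6)/(-3958) = 1690/2155 - 6*(-59)*(-6)/(-3958) = 1690*(1/2155) - 2124*(-1/3958) = 338/431 + 1062/1979 = 1126624/852949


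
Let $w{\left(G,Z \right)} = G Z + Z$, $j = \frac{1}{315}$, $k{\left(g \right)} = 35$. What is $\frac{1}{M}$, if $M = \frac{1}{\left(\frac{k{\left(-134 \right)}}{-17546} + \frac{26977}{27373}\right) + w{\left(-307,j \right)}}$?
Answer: $\frac{6566683}{542259130} \approx 0.01211$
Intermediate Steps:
$j = \frac{1}{315} \approx 0.0031746$
$w{\left(G,Z \right)} = Z + G Z$
$M = \frac{542259130}{6566683}$ ($M = \frac{1}{\left(\frac{35}{-17546} + \frac{26977}{27373}\right) + \frac{1 - 307}{315}} = \frac{1}{\left(35 \left(- \frac{1}{17546}\right) + 26977 \cdot \frac{1}{27373}\right) + \frac{1}{315} \left(-306\right)} = \frac{1}{\left(- \frac{35}{17546} + \frac{26977}{27373}\right) - \frac{34}{35}} = \frac{1}{\frac{15238077}{15493118} - \frac{34}{35}} = \frac{1}{\frac{6566683}{542259130}} = \frac{542259130}{6566683} \approx 82.577$)
$\frac{1}{M} = \frac{1}{\frac{542259130}{6566683}} = \frac{6566683}{542259130}$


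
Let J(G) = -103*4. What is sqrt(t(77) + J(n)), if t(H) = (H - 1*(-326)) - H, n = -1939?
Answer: I*sqrt(86) ≈ 9.2736*I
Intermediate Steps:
t(H) = 326 (t(H) = (H + 326) - H = (326 + H) - H = 326)
J(G) = -412
sqrt(t(77) + J(n)) = sqrt(326 - 412) = sqrt(-86) = I*sqrt(86)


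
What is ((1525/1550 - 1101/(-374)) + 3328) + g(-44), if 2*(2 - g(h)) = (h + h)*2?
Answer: 19836915/5797 ≈ 3421.9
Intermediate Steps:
g(h) = 2 - 2*h (g(h) = 2 - (h + h)*2/2 = 2 - 2*h*2/2 = 2 - 2*h)
((1525/1550 - 1101/(-374)) + 3328) + g(-44) = ((1525/1550 - 1101/(-374)) + 3328) + (2 - 2*(-44)) = ((1525*(1/1550) - 1101*(-1/374)) + 3328) + (2 + 88) = ((61/62 + 1101/374) + 3328) + 90 = (22769/5797 + 3328) + 90 = 19315185/5797 + 90 = 19836915/5797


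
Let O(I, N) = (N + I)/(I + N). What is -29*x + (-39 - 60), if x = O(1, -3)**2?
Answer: -128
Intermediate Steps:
O(I, N) = 1 (O(I, N) = (I + N)/(I + N) = 1)
x = 1 (x = 1**2 = 1)
-29*x + (-39 - 60) = -29*1 + (-39 - 60) = -29 - 99 = -128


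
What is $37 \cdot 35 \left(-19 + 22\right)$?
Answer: $3885$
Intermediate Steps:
$37 \cdot 35 \left(-19 + 22\right) = 1295 \cdot 3 = 3885$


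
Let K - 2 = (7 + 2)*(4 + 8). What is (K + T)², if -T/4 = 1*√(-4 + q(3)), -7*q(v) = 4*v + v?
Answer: 84012/7 - 880*I*√301/7 ≈ 12002.0 - 2181.1*I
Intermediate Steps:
q(v) = -5*v/7 (q(v) = -(4*v + v)/7 = -5*v/7)
T = -4*I*√301/7 (T = -4*√(-4 - 5/7*3) = -4*√(-4 - 15/7) = -4*√(-43/7) = -4*I*√301/7 ≈ -9.9139*I)
K = 110 (K = 2 + (7 + 2)*(4 + 8) = 2 + 9*12 = 2 + 108 = 110)
(K + T)² = (110 - 4*I*√301/7)²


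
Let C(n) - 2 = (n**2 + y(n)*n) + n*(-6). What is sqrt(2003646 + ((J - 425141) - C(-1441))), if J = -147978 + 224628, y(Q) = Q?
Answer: 3*I*sqrt(278495) ≈ 1583.2*I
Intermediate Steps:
J = 76650
C(n) = 2 - 6*n + 2*n**2 (C(n) = 2 + ((n**2 + n*n) + n*(-6)) = 2 + ((n**2 + n**2) - 6*n) = 2 + (2*n**2 - 6*n) = 2 + (-6*n + 2*n**2) = 2 - 6*n + 2*n**2)
sqrt(2003646 + ((J - 425141) - C(-1441))) = sqrt(2003646 + ((76650 - 425141) - (2 - 6*(-1441) + 2*(-1441)**2))) = sqrt(2003646 + (-348491 - (2 + 8646 + 2*2076481))) = sqrt(2003646 + (-348491 - (2 + 8646 + 4152962))) = sqrt(2003646 + (-348491 - 1*4161610)) = sqrt(2003646 + (-348491 - 4161610)) = sqrt(2003646 - 4510101) = sqrt(-2506455) = 3*I*sqrt(278495)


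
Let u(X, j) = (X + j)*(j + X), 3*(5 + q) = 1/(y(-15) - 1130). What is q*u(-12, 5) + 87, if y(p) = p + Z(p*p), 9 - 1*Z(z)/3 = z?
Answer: -849931/5379 ≈ -158.01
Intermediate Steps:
Z(z) = 27 - 3*z
y(p) = 27 + p - 3*p² (y(p) = p + (27 - 3*p*p) = p + (27 - 3*p²) = 27 + p - 3*p²)
q = -26896/5379 (q = -5 + 1/(3*((27 - 15 - 3*(-15)²) - 1130)) = -5 + 1/(3*((27 - 15 - 3*225) - 1130)) = -5 + 1/(3*((27 - 15 - 675) - 1130)) = -5 + 1/(3*(-663 - 1130)) = -5 + (⅓)/(-1793) = -5 + (⅓)*(-1/1793) = -5 - 1/5379 = -26896/5379 ≈ -5.0002)
u(X, j) = (X + j)² (u(X, j) = (X + j)*(X + j) = (X + j)²)
q*u(-12, 5) + 87 = -26896*(-12 + 5)²/5379 + 87 = -26896/5379*(-7)² + 87 = -26896/5379*49 + 87 = -1317904/5379 + 87 = -849931/5379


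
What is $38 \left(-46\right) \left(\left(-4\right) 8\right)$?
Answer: $55936$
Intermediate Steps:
$38 \left(-46\right) \left(\left(-4\right) 8\right) = \left(-1748\right) \left(-32\right) = 55936$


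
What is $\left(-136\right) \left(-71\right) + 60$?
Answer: $9716$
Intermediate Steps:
$\left(-136\right) \left(-71\right) + 60 = 9656 + 60 = 9716$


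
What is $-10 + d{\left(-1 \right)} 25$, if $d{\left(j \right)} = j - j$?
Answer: $-10$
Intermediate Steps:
$d{\left(j \right)} = 0$
$-10 + d{\left(-1 \right)} 25 = -10 + 0 \cdot 25 = -10 + 0 = -10$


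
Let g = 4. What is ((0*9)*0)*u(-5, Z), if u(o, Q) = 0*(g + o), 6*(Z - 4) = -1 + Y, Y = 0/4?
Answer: 0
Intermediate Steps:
Y = 0 (Y = 0*(1/4) = 0)
Z = 23/6 (Z = 4 + (-1 + 0)/6 = 4 + (1/6)*(-1) = 4 - 1/6 = 23/6 ≈ 3.8333)
u(o, Q) = 0 (u(o, Q) = 0*(4 + o) = 0)
((0*9)*0)*u(-5, Z) = ((0*9)*0)*0 = (0*0)*0 = 0*0 = 0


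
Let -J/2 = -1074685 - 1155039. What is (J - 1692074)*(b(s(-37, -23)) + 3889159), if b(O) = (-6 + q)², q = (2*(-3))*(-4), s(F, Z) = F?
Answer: 10763654127642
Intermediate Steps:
J = 4459448 (J = -2*(-1074685 - 1155039) = -2*(-2229724) = 4459448)
q = 24 (q = -6*(-4) = 24)
b(O) = 324 (b(O) = (-6 + 24)² = 18² = 324)
(J - 1692074)*(b(s(-37, -23)) + 3889159) = (4459448 - 1692074)*(324 + 3889159) = 2767374*3889483 = 10763654127642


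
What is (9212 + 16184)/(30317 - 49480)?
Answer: -25396/19163 ≈ -1.3253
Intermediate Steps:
(9212 + 16184)/(30317 - 49480) = 25396/(-19163) = 25396*(-1/19163) = -25396/19163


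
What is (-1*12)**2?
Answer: 144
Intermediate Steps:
(-1*12)**2 = (-12)**2 = 144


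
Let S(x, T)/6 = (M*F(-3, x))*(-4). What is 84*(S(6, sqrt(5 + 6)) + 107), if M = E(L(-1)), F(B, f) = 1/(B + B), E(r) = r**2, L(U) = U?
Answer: 9324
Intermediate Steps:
F(B, f) = 1/(2*B)
M = 1 (M = (-1)**2 = 1)
S(x, T) = 4 (S(x, T) = 6*((1*((1/2)/(-3)))*(-4)) = 6*((1*((1/2)*(-1/3)))*(-4)) = 6*((1*(-1/6))*(-4)) = 6*(-1/6*(-4)) = 6*(2/3) = 4)
84*(S(6, sqrt(5 + 6)) + 107) = 84*(4 + 107) = 84*111 = 9324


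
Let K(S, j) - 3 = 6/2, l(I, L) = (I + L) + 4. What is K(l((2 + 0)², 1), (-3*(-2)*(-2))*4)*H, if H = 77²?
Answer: 35574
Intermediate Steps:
l(I, L) = 4 + I + L
K(S, j) = 6 (K(S, j) = 3 + 6/2 = 3 + 6*(½) = 3 + 3 = 6)
H = 5929
K(l((2 + 0)², 1), (-3*(-2)*(-2))*4)*H = 6*5929 = 35574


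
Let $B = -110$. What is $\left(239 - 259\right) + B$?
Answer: $-130$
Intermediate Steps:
$\left(239 - 259\right) + B = \left(239 - 259\right) - 110 = -20 - 110 = -130$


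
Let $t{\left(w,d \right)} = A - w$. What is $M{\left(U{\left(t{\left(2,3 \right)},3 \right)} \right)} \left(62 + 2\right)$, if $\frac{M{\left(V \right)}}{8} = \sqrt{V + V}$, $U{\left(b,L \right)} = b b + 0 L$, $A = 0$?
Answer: $1024 \sqrt{2} \approx 1448.2$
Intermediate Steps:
$t{\left(w,d \right)} = - w$ ($t{\left(w,d \right)} = 0 - w = - w$)
$U{\left(b,L \right)} = b^{2}$ ($U{\left(b,L \right)} = b^{2} + 0 = b^{2}$)
$M{\left(V \right)} = 8 \sqrt{2} \sqrt{V}$ ($M{\left(V \right)} = 8 \sqrt{V + V} = 8 \sqrt{2 V} = 8 \sqrt{2} \sqrt{V}$)
$M{\left(U{\left(t{\left(2,3 \right)},3 \right)} \right)} \left(62 + 2\right) = 8 \sqrt{2} \sqrt{\left(\left(-1\right) 2\right)^{2}} \left(62 + 2\right) = 8 \sqrt{2} \sqrt{\left(-2\right)^{2}} \cdot 64 = 8 \sqrt{2} \sqrt{4} \cdot 64 = 8 \sqrt{2} \cdot 2 \cdot 64 = 16 \sqrt{2} \cdot 64 = 1024 \sqrt{2}$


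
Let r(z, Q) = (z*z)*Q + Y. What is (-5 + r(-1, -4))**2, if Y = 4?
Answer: 25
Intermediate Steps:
r(z, Q) = 4 + Q*z**2 (r(z, Q) = (z*z)*Q + 4 = z**2*Q + 4 = Q*z**2 + 4 = 4 + Q*z**2)
(-5 + r(-1, -4))**2 = (-5 + (4 - 4*(-1)**2))**2 = (-5 + (4 - 4*1))**2 = (-5 + (4 - 4))**2 = (-5 + 0)**2 = (-5)**2 = 25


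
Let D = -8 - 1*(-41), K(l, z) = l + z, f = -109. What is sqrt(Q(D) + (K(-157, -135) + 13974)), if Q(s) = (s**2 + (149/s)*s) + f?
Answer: sqrt(14811) ≈ 121.70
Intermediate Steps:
D = 33 (D = -8 + 41 = 33)
Q(s) = 40 + s**2 (Q(s) = (s**2 + (149/s)*s) - 109 = (s**2 + 149) - 109 = (149 + s**2) - 109 = 40 + s**2)
sqrt(Q(D) + (K(-157, -135) + 13974)) = sqrt((40 + 33**2) + ((-157 - 135) + 13974)) = sqrt((40 + 1089) + (-292 + 13974)) = sqrt(1129 + 13682) = sqrt(14811)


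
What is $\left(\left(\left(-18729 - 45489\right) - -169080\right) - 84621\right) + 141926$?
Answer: $162167$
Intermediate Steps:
$\left(\left(\left(-18729 - 45489\right) - -169080\right) - 84621\right) + 141926 = \left(\left(\left(-18729 - 45489\right) + 169080\right) - 84621\right) + 141926 = \left(\left(-64218 + 169080\right) - 84621\right) + 141926 = \left(104862 - 84621\right) + 141926 = 20241 + 141926 = 162167$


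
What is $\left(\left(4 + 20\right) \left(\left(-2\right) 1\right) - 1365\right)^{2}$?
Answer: $1996569$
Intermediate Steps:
$\left(\left(4 + 20\right) \left(\left(-2\right) 1\right) - 1365\right)^{2} = \left(24 \left(-2\right) - 1365\right)^{2} = \left(-48 - 1365\right)^{2} = \left(-1413\right)^{2} = 1996569$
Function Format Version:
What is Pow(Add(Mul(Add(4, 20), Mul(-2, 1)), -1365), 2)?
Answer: 1996569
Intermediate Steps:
Pow(Add(Mul(Add(4, 20), Mul(-2, 1)), -1365), 2) = Pow(Add(Mul(24, -2), -1365), 2) = Pow(Add(-48, -1365), 2) = Pow(-1413, 2) = 1996569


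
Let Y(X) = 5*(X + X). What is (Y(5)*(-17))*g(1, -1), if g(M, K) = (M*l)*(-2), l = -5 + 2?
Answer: -5100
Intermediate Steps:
Y(X) = 10*X (Y(X) = 5*(2*X) = 10*X)
l = -3
g(M, K) = 6*M (g(M, K) = (M*(-3))*(-2) = -3*M*(-2) = 6*M)
(Y(5)*(-17))*g(1, -1) = ((10*5)*(-17))*(6*1) = (50*(-17))*6 = -850*6 = -5100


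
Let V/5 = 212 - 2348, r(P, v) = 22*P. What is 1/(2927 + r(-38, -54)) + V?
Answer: -22331879/2091 ≈ -10680.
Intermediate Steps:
V = -10680 (V = 5*(212 - 2348) = 5*(-2136) = -10680)
1/(2927 + r(-38, -54)) + V = 1/(2927 + 22*(-38)) - 10680 = 1/(2927 - 836) - 10680 = 1/2091 - 10680 = -22331879/2091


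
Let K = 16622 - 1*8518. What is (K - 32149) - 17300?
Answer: -41345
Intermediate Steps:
K = 8104 (K = 16622 - 8518 = 8104)
(K - 32149) - 17300 = (8104 - 32149) - 17300 = -24045 - 17300 = -41345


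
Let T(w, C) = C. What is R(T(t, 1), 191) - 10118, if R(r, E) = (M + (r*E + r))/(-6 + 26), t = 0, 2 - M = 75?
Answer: -202241/20 ≈ -10112.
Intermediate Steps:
M = -73 (M = 2 - 1*75 = 2 - 75 = -73)
R(r, E) = -73/20 + r/20 + E*r/20 (R(r, E) = (-73 + (r*E + r))/(-6 + 26) = (-73 + (E*r + r))/20 = (-73 + (r + E*r))*(1/20) = (-73 + r + E*r)*(1/20) = -73/20 + r/20 + E*r/20)
R(T(t, 1), 191) - 10118 = (-73/20 + (1/20)*1 + (1/20)*191*1) - 10118 = (-73/20 + 1/20 + 191/20) - 10118 = 119/20 - 10118 = -202241/20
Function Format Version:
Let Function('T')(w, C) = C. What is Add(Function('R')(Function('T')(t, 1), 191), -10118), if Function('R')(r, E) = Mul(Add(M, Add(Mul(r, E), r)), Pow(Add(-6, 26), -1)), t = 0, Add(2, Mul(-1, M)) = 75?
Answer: Rational(-202241, 20) ≈ -10112.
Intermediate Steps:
M = -73 (M = Add(2, Mul(-1, 75)) = Add(2, -75) = -73)
Function('R')(r, E) = Add(Rational(-73, 20), Mul(Rational(1, 20), r), Mul(Rational(1, 20), E, r)) (Function('R')(r, E) = Mul(Add(-73, Add(Mul(r, E), r)), Pow(Add(-6, 26), -1)) = Mul(Add(-73, Add(Mul(E, r), r)), Pow(20, -1)) = Mul(Add(-73, Add(r, Mul(E, r))), Rational(1, 20)) = Mul(Add(-73, r, Mul(E, r)), Rational(1, 20)) = Add(Rational(-73, 20), Mul(Rational(1, 20), r), Mul(Rational(1, 20), E, r)))
Add(Function('R')(Function('T')(t, 1), 191), -10118) = Add(Add(Rational(-73, 20), Mul(Rational(1, 20), 1), Mul(Rational(1, 20), 191, 1)), -10118) = Add(Add(Rational(-73, 20), Rational(1, 20), Rational(191, 20)), -10118) = Add(Rational(119, 20), -10118) = Rational(-202241, 20)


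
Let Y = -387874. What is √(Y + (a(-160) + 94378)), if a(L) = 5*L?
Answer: 2*I*√73574 ≈ 542.49*I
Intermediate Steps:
√(Y + (a(-160) + 94378)) = √(-387874 + (5*(-160) + 94378)) = √(-387874 + (-800 + 94378)) = √(-387874 + 93578) = √(-294296) = 2*I*√73574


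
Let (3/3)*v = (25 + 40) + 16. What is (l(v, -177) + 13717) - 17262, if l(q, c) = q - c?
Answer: -3287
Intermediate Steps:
v = 81 (v = (25 + 40) + 16 = 65 + 16 = 81)
(l(v, -177) + 13717) - 17262 = ((81 - 1*(-177)) + 13717) - 17262 = ((81 + 177) + 13717) - 17262 = (258 + 13717) - 17262 = 13975 - 17262 = -3287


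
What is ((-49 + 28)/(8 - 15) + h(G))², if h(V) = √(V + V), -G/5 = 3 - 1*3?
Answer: 9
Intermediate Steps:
G = 0 (G = -5*(3 - 1*3) = -5*(3 - 3) = -5*0 = 0)
h(V) = √2*√V (h(V) = √(2*V) = √2*√V)
((-49 + 28)/(8 - 15) + h(G))² = ((-49 + 28)/(8 - 15) + √2*√0)² = (-21/(-7) + √2*0)² = (-21*(-⅐) + 0)² = (3 + 0)² = 3² = 9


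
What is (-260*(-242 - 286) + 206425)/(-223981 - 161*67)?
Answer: -343705/234768 ≈ -1.4640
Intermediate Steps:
(-260*(-242 - 286) + 206425)/(-223981 - 161*67) = (-260*(-528) + 206425)/(-223981 - 10787) = (137280 + 206425)/(-234768) = 343705*(-1/234768) = -343705/234768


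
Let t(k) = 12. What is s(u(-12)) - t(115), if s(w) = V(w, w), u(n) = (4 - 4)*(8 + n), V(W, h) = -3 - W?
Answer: -15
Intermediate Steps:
u(n) = 0 (u(n) = 0*(8 + n) = 0)
s(w) = -3 - w
s(u(-12)) - t(115) = (-3 - 1*0) - 1*12 = (-3 + 0) - 12 = -3 - 12 = -15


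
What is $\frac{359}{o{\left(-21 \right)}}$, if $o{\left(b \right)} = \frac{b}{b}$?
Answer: $359$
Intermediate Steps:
$o{\left(b \right)} = 1$
$\frac{359}{o{\left(-21 \right)}} = \frac{359}{1} = 359 \cdot 1 = 359$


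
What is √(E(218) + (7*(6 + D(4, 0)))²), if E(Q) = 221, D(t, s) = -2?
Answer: √1005 ≈ 31.702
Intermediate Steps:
√(E(218) + (7*(6 + D(4, 0)))²) = √(221 + (7*(6 - 2))²) = √(221 + (7*4)²) = √(221 + 28²) = √(221 + 784) = √1005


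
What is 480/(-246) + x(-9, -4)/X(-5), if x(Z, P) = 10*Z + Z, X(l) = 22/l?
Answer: 1685/82 ≈ 20.549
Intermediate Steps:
x(Z, P) = 11*Z
480/(-246) + x(-9, -4)/X(-5) = 480/(-246) + (11*(-9))/((22/(-5))) = 480*(-1/246) - 99/(22*(-1/5)) = -80/41 - 99/(-22/5) = -80/41 - 99*(-5/22) = -80/41 + 45/2 = 1685/82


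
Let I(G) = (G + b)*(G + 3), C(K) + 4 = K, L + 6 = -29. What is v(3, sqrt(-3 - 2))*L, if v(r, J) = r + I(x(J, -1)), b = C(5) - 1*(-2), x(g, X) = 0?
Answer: -420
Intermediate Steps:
L = -35 (L = -6 - 29 = -35)
C(K) = -4 + K
b = 3 (b = (-4 + 5) - 1*(-2) = 1 + 2 = 3)
I(G) = (3 + G)**2 (I(G) = (G + 3)*(G + 3) = (3 + G)*(3 + G) = (3 + G)**2)
v(r, J) = 9 + r (v(r, J) = r + (9 + 0**2 + 6*0) = r + (9 + 0 + 0) = r + 9 = 9 + r)
v(3, sqrt(-3 - 2))*L = (9 + 3)*(-35) = 12*(-35) = -420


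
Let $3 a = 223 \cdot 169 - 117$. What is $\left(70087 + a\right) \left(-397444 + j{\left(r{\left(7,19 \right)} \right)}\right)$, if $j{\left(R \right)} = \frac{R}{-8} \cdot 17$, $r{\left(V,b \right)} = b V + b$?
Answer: $-32859664459$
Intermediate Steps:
$a = \frac{37570}{3}$ ($a = \frac{223 \cdot 169 - 117}{3} = \frac{37687 - 117}{3} = \frac{1}{3} \cdot 37570 = \frac{37570}{3} \approx 12523.0$)
$r{\left(V,b \right)} = b + V b$ ($r{\left(V,b \right)} = V b + b = b + V b$)
$j{\left(R \right)} = - \frac{17 R}{8}$ ($j{\left(R \right)} = R \left(- \frac{1}{8}\right) 17 = - \frac{R}{8} \cdot 17 = - \frac{17 R}{8}$)
$\left(70087 + a\right) \left(-397444 + j{\left(r{\left(7,19 \right)} \right)}\right) = \left(70087 + \frac{37570}{3}\right) \left(-397444 - \frac{17 \cdot 19 \left(1 + 7\right)}{8}\right) = \frac{247831 \left(-397444 - \frac{17 \cdot 19 \cdot 8}{8}\right)}{3} = \frac{247831 \left(-397444 - 323\right)}{3} = \frac{247831}{3} \left(-397767\right) = -32859664459$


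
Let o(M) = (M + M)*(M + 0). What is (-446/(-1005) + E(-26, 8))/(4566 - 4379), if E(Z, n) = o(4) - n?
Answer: 24566/187935 ≈ 0.13072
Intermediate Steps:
o(M) = 2*M² (o(M) = (2*M)*M = 2*M²)
E(Z, n) = 32 - n (E(Z, n) = 2*4² - n = 2*16 - n = 32 - n)
(-446/(-1005) + E(-26, 8))/(4566 - 4379) = (-446/(-1005) + (32 - 1*8))/(4566 - 4379) = (-446*(-1/1005) + (32 - 8))/187 = (446/1005 + 24)*(1/187) = (24566/1005)*(1/187) = 24566/187935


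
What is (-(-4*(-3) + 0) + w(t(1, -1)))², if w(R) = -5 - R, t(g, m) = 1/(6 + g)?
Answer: 14400/49 ≈ 293.88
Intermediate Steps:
(-(-4*(-3) + 0) + w(t(1, -1)))² = (-(-4*(-3) + 0) + (-5 - 1/(6 + 1)))² = (-(12 + 0) + (-5 - 1/7))² = (-1*12 + (-5 - 1*⅐))² = (-12 + (-5 - ⅐))² = (-12 - 36/7)² = (-120/7)² = 14400/49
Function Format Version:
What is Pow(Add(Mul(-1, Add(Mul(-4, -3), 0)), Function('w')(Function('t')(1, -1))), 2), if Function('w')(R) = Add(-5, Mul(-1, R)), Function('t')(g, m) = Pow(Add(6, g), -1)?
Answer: Rational(14400, 49) ≈ 293.88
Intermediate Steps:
Pow(Add(Mul(-1, Add(Mul(-4, -3), 0)), Function('w')(Function('t')(1, -1))), 2) = Pow(Add(Mul(-1, Add(Mul(-4, -3), 0)), Add(-5, Mul(-1, Pow(Add(6, 1), -1)))), 2) = Pow(Add(Mul(-1, Add(12, 0)), Add(-5, Mul(-1, Pow(7, -1)))), 2) = Pow(Add(Mul(-1, 12), Add(-5, Mul(-1, Rational(1, 7)))), 2) = Pow(Add(-12, Add(-5, Rational(-1, 7))), 2) = Pow(Add(-12, Rational(-36, 7)), 2) = Pow(Rational(-120, 7), 2) = Rational(14400, 49)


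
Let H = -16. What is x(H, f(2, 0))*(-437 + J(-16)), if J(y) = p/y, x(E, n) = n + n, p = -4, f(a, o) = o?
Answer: 0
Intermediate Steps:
x(E, n) = 2*n
J(y) = -4/y
x(H, f(2, 0))*(-437 + J(-16)) = (2*0)*(-437 - 4/(-16)) = 0*(-437 - 4*(-1/16)) = 0*(-437 + ¼) = 0*(-1747/4) = 0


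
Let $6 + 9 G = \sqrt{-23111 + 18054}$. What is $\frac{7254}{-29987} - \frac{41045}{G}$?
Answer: $\frac{66427141788}{152723791} + \frac{369405 i \sqrt{5057}}{5093} \approx 434.95 + 5157.9 i$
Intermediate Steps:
$G = - \frac{2}{3} + \frac{i \sqrt{5057}}{9}$ ($G = - \frac{2}{3} + \frac{\sqrt{-23111 + 18054}}{9} = - \frac{2}{3} + \frac{\sqrt{-5057}}{9} = - \frac{2}{3} + \frac{i \sqrt{5057}}{9} \approx -0.66667 + 7.9014 i$)
$\frac{7254}{-29987} - \frac{41045}{G} = \frac{7254}{-29987} - \frac{41045}{- \frac{2}{3} + \frac{i \sqrt{5057}}{9}} = 7254 \left(- \frac{1}{29987}\right) - \frac{41045}{- \frac{2}{3} + \frac{i \sqrt{5057}}{9}} = - \frac{7254}{29987} - \frac{41045}{- \frac{2}{3} + \frac{i \sqrt{5057}}{9}}$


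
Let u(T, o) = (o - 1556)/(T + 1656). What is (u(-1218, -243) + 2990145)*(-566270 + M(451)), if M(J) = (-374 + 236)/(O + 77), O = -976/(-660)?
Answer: -208770467982810500/123297 ≈ -1.6932e+12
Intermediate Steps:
u(T, o) = (-1556 + o)/(1656 + T)
O = 244/165 (O = -976*(-1/660) = 244/165 ≈ 1.4788)
M(J) = -990/563 (M(J) = (-374 + 236)/(244/165 + 77) = -138/12949/165 = -138*165/12949 = -990/563)
(u(-1218, -243) + 2990145)*(-566270 + M(451)) = ((-1556 - 243)/(1656 - 1218) + 2990145)*(-566270 - 990/563) = (-1799/438 + 2990145)*(-318811000/563) = (1309681711/438)*(-318811000/563) = -208770467982810500/123297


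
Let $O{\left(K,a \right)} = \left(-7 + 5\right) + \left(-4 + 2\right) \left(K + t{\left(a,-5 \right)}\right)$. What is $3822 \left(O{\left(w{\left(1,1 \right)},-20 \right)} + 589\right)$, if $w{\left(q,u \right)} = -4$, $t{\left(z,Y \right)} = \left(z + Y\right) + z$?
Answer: $2618070$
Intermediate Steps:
$t{\left(z,Y \right)} = Y + 2 z$ ($t{\left(z,Y \right)} = \left(Y + z\right) + z = Y + 2 z$)
$O{\left(K,a \right)} = 8 - 4 a - 2 K$ ($O{\left(K,a \right)} = \left(-7 + 5\right) + \left(-4 + 2\right) \left(K + \left(-5 + 2 a\right)\right) = -2 - 2 \left(-5 + K + 2 a\right) = -2 - \left(-10 + 2 K + 4 a\right) = 8 - 4 a - 2 K$)
$3822 \left(O{\left(w{\left(1,1 \right)},-20 \right)} + 589\right) = 3822 \left(\left(8 - -80 - -8\right) + 589\right) = 3822 \left(\left(8 + 80 + 8\right) + 589\right) = 3822 \left(96 + 589\right) = 3822 \cdot 685 = 2618070$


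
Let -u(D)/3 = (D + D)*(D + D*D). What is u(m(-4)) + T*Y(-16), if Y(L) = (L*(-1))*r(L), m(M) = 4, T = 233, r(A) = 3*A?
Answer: -179424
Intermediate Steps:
u(D) = -6*D*(D + D²) (u(D) = -3*(D + D)*(D + D*D) = -3*2*D*(D + D²) = -6*D*(D + D²))
Y(L) = -3*L² (Y(L) = (L*(-1))*(3*L) = (-L)*(3*L) = -3*L²)
u(m(-4)) + T*Y(-16) = 6*4²*(-1 - 1*4) + 233*(-3*(-16)²) = 6*16*(-1 - 4) + 233*(-3*256) = 6*16*(-5) + 233*(-768) = -480 - 178944 = -179424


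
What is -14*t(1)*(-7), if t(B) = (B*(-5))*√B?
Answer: -490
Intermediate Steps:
t(B) = -5*B^(3/2) (t(B) = (-5*B)*√B = -5*B^(3/2))
-14*t(1)*(-7) = -(-70)*1^(3/2)*(-7) = -(-70)*(-7) = -14*(-5)*(-7) = 70*(-7) = -490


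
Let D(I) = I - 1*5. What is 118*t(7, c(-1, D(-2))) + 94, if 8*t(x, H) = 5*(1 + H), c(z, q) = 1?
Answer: 483/2 ≈ 241.50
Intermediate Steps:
D(I) = -5 + I (D(I) = I - 5 = -5 + I)
t(x, H) = 5/8 + 5*H/8 (t(x, H) = (5*(1 + H))/8 = (5 + 5*H)/8 = 5/8 + 5*H/8)
118*t(7, c(-1, D(-2))) + 94 = 118*(5/8 + (5/8)*1) + 94 = 118*(5/8 + 5/8) + 94 = 118*(5/4) + 94 = 295/2 + 94 = 483/2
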